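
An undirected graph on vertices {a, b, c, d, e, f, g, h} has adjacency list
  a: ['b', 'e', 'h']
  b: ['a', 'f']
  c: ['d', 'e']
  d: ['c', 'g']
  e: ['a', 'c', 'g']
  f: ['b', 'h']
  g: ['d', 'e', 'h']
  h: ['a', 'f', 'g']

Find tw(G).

A width-2 tree decomposition is:
Bags: B1 = {c, d, g}  B2 = {c, e, g}  B3 = {e, g, h}  B4 = {a, e, h}  B5 = {a, f, h}  B6 = {a, b, f}
Tree: B1–B2, B2–B3, B3–B4, B4–B5, B5–B6
Every bag has size at most 3, so the width is 3 − 1 = 2 and tw(G) ≤ 2. Since d–c–e–g–d is a cycle in G, G is not acyclic. Forests are exactly the graphs of treewidth ≤ 1, so tw(G) ≥ 2. Hence tw(G) = 2 exactly.

2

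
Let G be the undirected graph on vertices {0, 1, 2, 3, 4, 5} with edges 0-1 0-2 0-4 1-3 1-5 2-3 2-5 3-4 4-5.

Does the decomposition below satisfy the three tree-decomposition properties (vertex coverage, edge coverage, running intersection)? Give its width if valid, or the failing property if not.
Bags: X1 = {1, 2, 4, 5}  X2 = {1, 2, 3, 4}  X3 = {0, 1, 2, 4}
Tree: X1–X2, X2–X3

Yes; width 3.

Vertex coverage: the bags together contain {0, 1, 2, 3, 4, 5}, the full vertex set. Edge coverage: each edge of G has both endpoints in at least one bag. Running intersection: for every vertex, the bags containing it form a connected subtree. All three properties hold, so this is a valid tree decomposition of width max|bag| − 1 = 3, and hence tw(G) ≤ 3.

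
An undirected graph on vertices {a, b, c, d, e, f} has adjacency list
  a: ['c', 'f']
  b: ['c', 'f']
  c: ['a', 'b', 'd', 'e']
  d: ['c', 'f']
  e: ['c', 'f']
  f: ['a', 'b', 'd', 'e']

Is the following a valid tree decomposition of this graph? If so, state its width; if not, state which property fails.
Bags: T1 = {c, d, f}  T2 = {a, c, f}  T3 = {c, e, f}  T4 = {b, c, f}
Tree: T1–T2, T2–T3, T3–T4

Yes; width 2.

Vertex coverage: the bags together contain {a, b, c, d, e, f}, the full vertex set. Edge coverage: each edge of G has both endpoints in at least one bag. Running intersection: for every vertex, the bags containing it form a connected subtree. All three properties hold, so this is a valid tree decomposition of width max|bag| − 1 = 2, and hence tw(G) ≤ 2.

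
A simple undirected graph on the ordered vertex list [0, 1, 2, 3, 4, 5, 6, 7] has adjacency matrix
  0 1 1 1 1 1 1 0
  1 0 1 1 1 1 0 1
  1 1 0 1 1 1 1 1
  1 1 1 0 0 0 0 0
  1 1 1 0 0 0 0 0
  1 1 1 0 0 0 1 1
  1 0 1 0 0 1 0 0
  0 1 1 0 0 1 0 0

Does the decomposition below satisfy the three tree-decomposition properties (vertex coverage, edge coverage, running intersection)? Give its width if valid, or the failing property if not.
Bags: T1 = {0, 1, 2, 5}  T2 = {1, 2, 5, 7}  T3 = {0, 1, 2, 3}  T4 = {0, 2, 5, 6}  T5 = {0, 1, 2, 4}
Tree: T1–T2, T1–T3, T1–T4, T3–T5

Yes; width 3.

Every vertex of G appears in some bag (union = {0, 1, 2, 3, 4, 5, 6, 7}); every edge is covered by a bag; and for each vertex v the set of bags containing v is connected in the bag tree. The decomposition is therefore valid. The largest bag has 4 vertices, so the width is 3.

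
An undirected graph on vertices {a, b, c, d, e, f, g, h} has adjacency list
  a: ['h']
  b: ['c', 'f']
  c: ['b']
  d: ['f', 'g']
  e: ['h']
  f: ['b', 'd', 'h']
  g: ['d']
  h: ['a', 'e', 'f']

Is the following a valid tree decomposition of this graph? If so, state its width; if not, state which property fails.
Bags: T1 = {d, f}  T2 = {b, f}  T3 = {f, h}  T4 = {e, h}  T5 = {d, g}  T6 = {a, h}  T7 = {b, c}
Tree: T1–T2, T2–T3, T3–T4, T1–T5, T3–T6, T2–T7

Every vertex of G appears in some bag (union = {a, b, c, d, e, f, g, h}); every edge is covered by a bag; and for each vertex v the set of bags containing v is connected in the bag tree. The decomposition is therefore valid. The largest bag has 2 vertices, so the width is 1.

Yes; width 1.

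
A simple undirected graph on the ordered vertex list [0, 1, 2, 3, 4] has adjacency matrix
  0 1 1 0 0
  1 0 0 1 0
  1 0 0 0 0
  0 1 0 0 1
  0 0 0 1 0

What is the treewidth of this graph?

A width-1 tree decomposition is:
Bags: B1 = {3, 4}  B2 = {1, 3}  B3 = {0, 1}  B4 = {0, 2}
Tree: B1–B2, B2–B3, B3–B4
Every bag has size at most 2, so the width is 2 − 1 = 1 and tw(G) ≤ 1. Any graph with an edge has treewidth ≥ 1, and G has the edge 4–3. Combining the bounds, tw(G) = 1.

1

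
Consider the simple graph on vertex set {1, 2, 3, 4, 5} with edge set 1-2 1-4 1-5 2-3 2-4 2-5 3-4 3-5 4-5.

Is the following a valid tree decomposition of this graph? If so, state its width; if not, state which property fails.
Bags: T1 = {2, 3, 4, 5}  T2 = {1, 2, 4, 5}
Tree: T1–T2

Yes; width 3.

Vertex coverage: the bags together contain {1, 2, 3, 4, 5}, the full vertex set. Edge coverage: each edge of G has both endpoints in at least one bag. Running intersection: for every vertex, the bags containing it form a connected subtree. All three properties hold, so this is a valid tree decomposition of width max|bag| − 1 = 3, and hence tw(G) ≤ 3.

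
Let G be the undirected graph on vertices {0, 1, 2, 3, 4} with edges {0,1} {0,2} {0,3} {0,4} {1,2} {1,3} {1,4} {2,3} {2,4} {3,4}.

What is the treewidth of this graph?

4

A width-4 tree decomposition is:
Bags: B1 = {0, 1, 2, 3, 4}
Tree: (single bag)
A single bag containing all 5 vertices is trivially a valid decomposition of width 4. For the lower bound, the 5 vertices {0, 1, 2, 3, 4} are pairwise adjacent, and any tree decomposition puts a clique entirely inside one bag — forcing width ≥ 4. Combining the bounds, tw(G) = 4.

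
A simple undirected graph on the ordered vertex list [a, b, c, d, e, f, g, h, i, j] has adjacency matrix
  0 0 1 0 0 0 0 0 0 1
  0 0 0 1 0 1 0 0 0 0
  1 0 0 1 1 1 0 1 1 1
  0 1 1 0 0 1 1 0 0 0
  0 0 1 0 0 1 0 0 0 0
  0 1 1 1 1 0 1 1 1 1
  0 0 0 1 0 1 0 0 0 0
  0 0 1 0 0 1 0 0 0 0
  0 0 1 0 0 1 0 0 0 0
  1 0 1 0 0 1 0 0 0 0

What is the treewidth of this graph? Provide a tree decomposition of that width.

Each bag holds 3 vertices, so the decomposition has width 2, which upper-bounds the treewidth. For the lower bound, the 3 vertices {a, c, j} are pairwise adjacent, and any tree decomposition puts a clique entirely inside one bag — forcing width ≥ 2. Therefore the treewidth is 2.

Treewidth 2.
One optimal decomposition is:
Bags: B1 = {c, d, f}  B2 = {c, f, h}  B3 = {d, f, g}  B4 = {b, d, f}  B5 = {c, f, j}  B6 = {c, f, i}  B7 = {a, c, j}  B8 = {c, e, f}
Tree: B1–B2, B1–B3, B3–B4, B2–B5, B1–B6, B5–B7, B1–B8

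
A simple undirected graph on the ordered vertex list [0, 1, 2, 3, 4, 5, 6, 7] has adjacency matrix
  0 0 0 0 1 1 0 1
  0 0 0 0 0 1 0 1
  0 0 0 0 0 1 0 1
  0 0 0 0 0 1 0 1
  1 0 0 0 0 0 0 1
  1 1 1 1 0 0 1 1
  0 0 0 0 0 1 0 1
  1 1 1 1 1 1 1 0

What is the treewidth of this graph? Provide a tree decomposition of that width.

Every bag has size at most 3, so the width is 3 − 1 = 2 and tw(G) ≤ 2. Conversely, {0, 4, 7} is a clique of size 3, and the vertices of any clique must share a bag in every tree decomposition; so some bag has ≥ 3 vertices and tw(G) ≥ 2. The upper and lower bounds meet at 2, so that is the treewidth.

Treewidth 2.
Bags: B1 = {3, 5, 7}  B2 = {1, 5, 7}  B3 = {2, 5, 7}  B4 = {0, 5, 7}  B5 = {5, 6, 7}  B6 = {0, 4, 7}
Tree: B1–B2, B1–B3, B1–B4, B3–B5, B4–B6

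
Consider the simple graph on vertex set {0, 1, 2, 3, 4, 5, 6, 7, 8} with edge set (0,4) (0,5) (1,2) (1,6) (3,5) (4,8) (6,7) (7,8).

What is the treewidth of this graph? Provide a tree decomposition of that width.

Treewidth 1.
One such decomposition:
Bags: B1 = {1, 2}  B2 = {1, 6}  B3 = {6, 7}  B4 = {7, 8}  B5 = {4, 8}  B6 = {0, 4}  B7 = {0, 5}  B8 = {3, 5}
Tree: B1–B2, B2–B3, B3–B4, B4–B5, B5–B6, B6–B7, B7–B8

The largest bag has 2 vertices, giving width 1; this decomposition certifies tw(G) ≤ 1. Any graph with an edge has treewidth ≥ 1, and G has the edge 2–1. Hence tw(G) = 1 exactly.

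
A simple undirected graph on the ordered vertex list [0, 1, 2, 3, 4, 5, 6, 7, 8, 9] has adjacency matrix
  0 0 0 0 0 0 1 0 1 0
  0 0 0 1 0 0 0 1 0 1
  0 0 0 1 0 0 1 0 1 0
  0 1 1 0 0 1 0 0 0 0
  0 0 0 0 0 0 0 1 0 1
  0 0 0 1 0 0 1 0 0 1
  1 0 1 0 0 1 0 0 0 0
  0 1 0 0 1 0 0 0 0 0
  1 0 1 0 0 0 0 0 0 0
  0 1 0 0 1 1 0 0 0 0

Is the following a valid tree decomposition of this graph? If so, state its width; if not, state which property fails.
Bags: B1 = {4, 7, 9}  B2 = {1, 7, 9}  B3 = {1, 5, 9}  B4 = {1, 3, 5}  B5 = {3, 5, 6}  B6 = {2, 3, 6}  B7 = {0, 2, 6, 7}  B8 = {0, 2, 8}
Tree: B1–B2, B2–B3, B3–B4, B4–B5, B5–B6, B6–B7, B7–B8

A tree decomposition must satisfy three properties: every vertex lies in some bag; for every edge, both endpoints lie together in some bag; and for every vertex, the bags containing it form a connected subtree. Here bags containing vertex 7 are not connected in the tree, so the decomposition is invalid.

No — bags containing vertex 7 are not connected in the tree.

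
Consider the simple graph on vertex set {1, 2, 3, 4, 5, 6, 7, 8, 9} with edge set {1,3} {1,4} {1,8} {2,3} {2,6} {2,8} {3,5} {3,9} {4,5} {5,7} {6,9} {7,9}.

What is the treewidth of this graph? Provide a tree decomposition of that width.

Treewidth 3.
One such decomposition:
Bags: B1 = {2, 6, 8, 9}  B2 = {2, 3, 8, 9}  B3 = {1, 3, 8, 9}  B4 = {1, 3, 7, 9}  B5 = {1, 3, 5, 7}  B6 = {1, 4, 5, 7}
Tree: B1–B2, B2–B3, B3–B4, B4–B5, B5–B6

Every bag has size at most 4, so the width is 4 − 1 = 3 and tw(G) ≤ 3. For the lower bound: the 4 vertex sets {2,6,8}, {9}, {3}, {1,4,5,7} are disjoint, each induces a connected subgraph, and every pair is joined by at least one edge of G. Contracting each set to a single vertex therefore yields K_{4} as a minor, and since treewidth is minor-monotone, tw(G) ≥ tw(K_{4}) = 3. Therefore the treewidth is 3.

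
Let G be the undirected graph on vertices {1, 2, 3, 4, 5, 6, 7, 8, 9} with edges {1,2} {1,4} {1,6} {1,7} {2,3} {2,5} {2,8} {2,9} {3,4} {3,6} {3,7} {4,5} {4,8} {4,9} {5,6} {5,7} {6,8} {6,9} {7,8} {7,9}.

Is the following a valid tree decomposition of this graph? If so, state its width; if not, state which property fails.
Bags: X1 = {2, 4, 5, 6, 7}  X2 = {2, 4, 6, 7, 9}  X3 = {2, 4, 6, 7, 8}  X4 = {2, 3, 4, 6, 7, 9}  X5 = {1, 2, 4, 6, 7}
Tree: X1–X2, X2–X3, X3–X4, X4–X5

A tree decomposition must satisfy three properties: every vertex lies in some bag; for every edge, both endpoints lie together in some bag; and for every vertex, the bags containing it form a connected subtree. Here bags containing vertex 9 are not connected in the tree, so the decomposition is invalid.

No — bags containing vertex 9 are not connected in the tree.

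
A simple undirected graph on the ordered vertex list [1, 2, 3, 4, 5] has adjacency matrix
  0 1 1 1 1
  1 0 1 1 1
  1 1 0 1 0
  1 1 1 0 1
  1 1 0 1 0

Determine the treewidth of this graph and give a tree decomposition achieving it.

Treewidth 3.
Bags: B1 = {1, 2, 4, 5}  B2 = {1, 2, 3, 4}
Tree: B1–B2

Every bag has size at most 4, so the width is 4 − 1 = 3 and tw(G) ≤ 3. Conversely, {1, 2, 3, 4} is a clique of size 4, and the vertices of any clique must share a bag in every tree decomposition; so some bag has ≥ 4 vertices and tw(G) ≥ 3. The upper and lower bounds meet at 3, so that is the treewidth.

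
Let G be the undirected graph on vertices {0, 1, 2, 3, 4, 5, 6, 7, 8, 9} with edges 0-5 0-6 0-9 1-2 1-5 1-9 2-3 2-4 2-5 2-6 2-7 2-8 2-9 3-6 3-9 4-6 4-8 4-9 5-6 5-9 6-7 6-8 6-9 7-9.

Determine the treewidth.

A width-3 tree decomposition is:
Bags: B1 = {0, 5, 6, 9}  B2 = {2, 5, 6, 9}  B3 = {2, 3, 6, 9}  B4 = {2, 4, 6, 9}  B5 = {2, 4, 6, 8}  B6 = {1, 2, 5, 9}  B7 = {2, 6, 7, 9}
Tree: B1–B2, B2–B3, B3–B4, B4–B5, B2–B6, B4–B7
Each bag holds 4 vertices, so the decomposition has width 3, which upper-bounds the treewidth. Conversely, {0, 5, 6, 9} is a clique of size 4, and the vertices of any clique must share a bag in every tree decomposition; so some bag has ≥ 4 vertices and tw(G) ≥ 3. The upper and lower bounds meet at 3, so that is the treewidth.

3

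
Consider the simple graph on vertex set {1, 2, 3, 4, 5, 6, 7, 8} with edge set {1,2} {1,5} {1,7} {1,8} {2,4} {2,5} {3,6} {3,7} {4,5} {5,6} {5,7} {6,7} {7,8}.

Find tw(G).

2

A width-2 tree decomposition is:
Bags: B1 = {1, 5, 7}  B2 = {1, 7, 8}  B3 = {5, 6, 7}  B4 = {1, 2, 5}  B5 = {2, 4, 5}  B6 = {3, 6, 7}
Tree: B1–B2, B1–B3, B1–B4, B4–B5, B3–B6
The largest bag has 3 vertices, giving width 2; this decomposition certifies tw(G) ≤ 2. Conversely, {1, 7, 8} is a clique of size 3, and the vertices of any clique must share a bag in every tree decomposition; so some bag has ≥ 3 vertices and tw(G) ≥ 2. The upper and lower bounds meet at 2, so that is the treewidth.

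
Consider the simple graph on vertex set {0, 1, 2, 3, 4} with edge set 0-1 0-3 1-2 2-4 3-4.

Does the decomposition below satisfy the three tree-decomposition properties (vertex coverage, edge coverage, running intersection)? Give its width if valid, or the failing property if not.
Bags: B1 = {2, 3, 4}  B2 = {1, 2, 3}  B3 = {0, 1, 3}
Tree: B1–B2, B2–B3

Yes; width 2.

Checking the three conditions: (i) the bags cover all of {0, 1, 2, 3, 4}; (ii) for each edge, some bag contains both endpoints; (iii) the bags containing any fixed vertex form a subtree. All hold, so the decomposition is valid with width 3 − 1 = 2.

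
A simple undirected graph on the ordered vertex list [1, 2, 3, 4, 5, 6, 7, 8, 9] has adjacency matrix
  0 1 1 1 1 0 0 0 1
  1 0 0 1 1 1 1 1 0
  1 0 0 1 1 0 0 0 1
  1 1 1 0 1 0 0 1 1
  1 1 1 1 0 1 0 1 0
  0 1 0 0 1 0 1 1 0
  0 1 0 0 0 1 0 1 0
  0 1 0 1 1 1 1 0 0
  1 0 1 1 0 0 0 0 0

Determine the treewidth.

3

A width-3 tree decomposition is:
Bags: B1 = {2, 5, 6, 8}  B2 = {2, 4, 5, 8}  B3 = {1, 2, 4, 5}  B4 = {1, 3, 4, 5}  B5 = {1, 3, 4, 9}  B6 = {2, 6, 7, 8}
Tree: B1–B2, B2–B3, B3–B4, B4–B5, B1–B6
Each bag holds 4 vertices, so the decomposition has width 3, which upper-bounds the treewidth. For the lower bound, the 4 vertices {1, 3, 4, 9} are pairwise adjacent, and any tree decomposition puts a clique entirely inside one bag — forcing width ≥ 3. Therefore the treewidth is 3.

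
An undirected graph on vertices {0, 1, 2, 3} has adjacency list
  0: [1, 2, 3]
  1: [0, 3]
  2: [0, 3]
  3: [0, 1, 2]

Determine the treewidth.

2

A width-2 tree decomposition is:
Bags: B1 = {0, 2, 3}  B2 = {0, 1, 3}
Tree: B1–B2
The largest bag has 3 vertices, giving width 2; this decomposition certifies tw(G) ≤ 2. For the lower bound, the 3 vertices {0, 1, 3} are pairwise adjacent, and any tree decomposition puts a clique entirely inside one bag — forcing width ≥ 2. Combining the bounds, tw(G) = 2.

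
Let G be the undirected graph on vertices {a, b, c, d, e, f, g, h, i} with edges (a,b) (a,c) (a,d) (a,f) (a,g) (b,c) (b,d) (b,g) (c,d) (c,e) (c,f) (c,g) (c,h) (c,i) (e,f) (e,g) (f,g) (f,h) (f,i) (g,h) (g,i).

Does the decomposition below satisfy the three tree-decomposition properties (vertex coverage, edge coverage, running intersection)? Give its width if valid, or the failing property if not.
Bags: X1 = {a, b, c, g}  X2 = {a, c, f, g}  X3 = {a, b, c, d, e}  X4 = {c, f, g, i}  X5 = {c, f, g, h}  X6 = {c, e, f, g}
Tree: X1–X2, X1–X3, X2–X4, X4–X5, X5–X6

No — bags containing vertex e are not connected in the tree.

A tree decomposition must satisfy three properties: every vertex lies in some bag; for every edge, both endpoints lie together in some bag; and for every vertex, the bags containing it form a connected subtree. Here bags containing vertex e are not connected in the tree, so the decomposition is invalid.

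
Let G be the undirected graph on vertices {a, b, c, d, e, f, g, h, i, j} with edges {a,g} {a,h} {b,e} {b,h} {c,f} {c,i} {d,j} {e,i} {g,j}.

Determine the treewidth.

A width-1 tree decomposition is:
Bags: B1 = {d, j}  B2 = {g, j}  B3 = {a, g}  B4 = {a, h}  B5 = {b, h}  B6 = {b, e}  B7 = {e, i}  B8 = {c, i}  B9 = {c, f}
Tree: B1–B2, B2–B3, B3–B4, B4–B5, B5–B6, B6–B7, B7–B8, B8–B9
Each bag holds 2 vertices, so the decomposition has width 1, which upper-bounds the treewidth. Since G has at least one edge (e.g. d–j), it is not an edgeless graph, so tw(G) ≥ 1. The upper and lower bounds meet at 1, so that is the treewidth.

1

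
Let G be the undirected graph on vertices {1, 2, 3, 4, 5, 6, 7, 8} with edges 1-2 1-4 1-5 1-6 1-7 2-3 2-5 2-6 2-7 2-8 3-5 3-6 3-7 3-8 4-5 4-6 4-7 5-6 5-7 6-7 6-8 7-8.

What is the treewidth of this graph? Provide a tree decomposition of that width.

Every bag has size at most 5, so the width is 5 − 1 = 4 and tw(G) ≤ 4. Conversely, {1, 2, 5, 6, 7} is a clique of size 5, and the vertices of any clique must share a bag in every tree decomposition; so some bag has ≥ 5 vertices and tw(G) ≥ 4. The upper and lower bounds meet at 4, so that is the treewidth.

Treewidth 4.
Bags: B1 = {1, 4, 5, 6, 7}  B2 = {1, 2, 5, 6, 7}  B3 = {2, 3, 5, 6, 7}  B4 = {2, 3, 6, 7, 8}
Tree: B1–B2, B2–B3, B3–B4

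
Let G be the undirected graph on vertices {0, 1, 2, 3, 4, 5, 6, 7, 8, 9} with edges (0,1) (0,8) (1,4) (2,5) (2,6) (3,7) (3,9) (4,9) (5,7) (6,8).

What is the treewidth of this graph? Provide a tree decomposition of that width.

Treewidth 2.
One optimal decomposition is:
Bags: B1 = {2, 5, 6}  B2 = {5, 6, 8}  B3 = {0, 5, 8}  B4 = {0, 1, 5}  B5 = {1, 4, 5}  B6 = {4, 5, 9}  B7 = {3, 5, 9}  B8 = {3, 5, 7}
Tree: B1–B2, B2–B3, B3–B4, B4–B5, B5–B6, B6–B7, B7–B8

The largest bag has 3 vertices, giving width 2; this decomposition certifies tw(G) ≤ 2. For the lower bound, G contains the cycle 5–2–6–8–0–1–4–9–3–7–5, so G is not a forest; only forests have treewidth ≤ 1, hence tw(G) ≥ 2. Hence tw(G) = 2 exactly.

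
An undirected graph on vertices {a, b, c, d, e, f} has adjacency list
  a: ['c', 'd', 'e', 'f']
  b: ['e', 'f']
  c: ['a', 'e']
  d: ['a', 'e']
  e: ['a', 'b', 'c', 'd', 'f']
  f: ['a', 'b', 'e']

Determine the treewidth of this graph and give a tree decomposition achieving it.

The largest bag has 3 vertices, giving width 2; this decomposition certifies tw(G) ≤ 2. Conversely, {a, d, e} is a clique of size 3, and the vertices of any clique must share a bag in every tree decomposition; so some bag has ≥ 3 vertices and tw(G) ≥ 2. Hence tw(G) = 2 exactly.

Treewidth 2.
One optimal decomposition is:
Bags: B1 = {a, c, e}  B2 = {a, e, f}  B3 = {b, e, f}  B4 = {a, d, e}
Tree: B1–B2, B2–B3, B1–B4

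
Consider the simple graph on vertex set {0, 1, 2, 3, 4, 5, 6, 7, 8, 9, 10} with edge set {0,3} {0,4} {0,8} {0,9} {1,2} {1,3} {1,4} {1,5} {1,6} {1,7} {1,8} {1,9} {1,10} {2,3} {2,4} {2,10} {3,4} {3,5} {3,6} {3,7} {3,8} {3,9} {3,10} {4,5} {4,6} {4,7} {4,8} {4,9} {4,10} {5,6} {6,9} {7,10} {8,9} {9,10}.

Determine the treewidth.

4

A width-4 tree decomposition is:
Bags: B1 = {1, 3, 4, 6, 9}  B2 = {1, 3, 4, 9, 10}  B3 = {1, 3, 4, 7, 10}  B4 = {1, 3, 4, 5, 6}  B5 = {1, 2, 3, 4, 10}  B6 = {1, 3, 4, 8, 9}  B7 = {0, 3, 4, 8, 9}
Tree: B1–B2, B2–B3, B1–B4, B2–B5, B1–B6, B6–B7
The largest bag has 5 vertices, giving width 4; this decomposition certifies tw(G) ≤ 4. For the lower bound, the 5 vertices {0, 3, 4, 8, 9} are pairwise adjacent, and any tree decomposition puts a clique entirely inside one bag — forcing width ≥ 4. The upper and lower bounds meet at 4, so that is the treewidth.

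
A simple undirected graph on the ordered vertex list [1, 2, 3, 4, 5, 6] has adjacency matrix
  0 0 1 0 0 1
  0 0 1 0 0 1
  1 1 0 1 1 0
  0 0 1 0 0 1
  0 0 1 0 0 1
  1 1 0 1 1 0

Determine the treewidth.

2

A width-2 tree decomposition is:
Bags: B1 = {1, 3, 6}  B2 = {3, 4, 6}  B3 = {3, 5, 6}  B4 = {2, 3, 6}
Tree: B1–B2, B2–B3, B3–B4
Every bag has size at most 3, so the width is 3 − 1 = 2 and tw(G) ≤ 2. For the lower bound, G contains the cycle 6–1–3–4–6, so G is not a forest; only forests have treewidth ≤ 1, hence tw(G) ≥ 2. Combining the bounds, tw(G) = 2.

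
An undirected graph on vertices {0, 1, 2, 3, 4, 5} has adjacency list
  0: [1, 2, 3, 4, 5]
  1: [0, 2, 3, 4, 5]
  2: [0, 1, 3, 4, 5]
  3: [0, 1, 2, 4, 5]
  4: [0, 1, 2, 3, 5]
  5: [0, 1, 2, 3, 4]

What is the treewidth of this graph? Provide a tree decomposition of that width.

With just one bag of size 6, the width is 6 − 1 = 5, so tw(G) ≤ 5. On the other hand G contains the 6-clique {0, 1, 2, 3, 4, 5}. A clique must lie in a single bag of any decomposition, so no decomposition can have width below 5. The upper and lower bounds meet at 5, so that is the treewidth.

Treewidth 5.
One such decomposition:
Bags: B1 = {0, 1, 2, 3, 4, 5}
Tree: (single bag)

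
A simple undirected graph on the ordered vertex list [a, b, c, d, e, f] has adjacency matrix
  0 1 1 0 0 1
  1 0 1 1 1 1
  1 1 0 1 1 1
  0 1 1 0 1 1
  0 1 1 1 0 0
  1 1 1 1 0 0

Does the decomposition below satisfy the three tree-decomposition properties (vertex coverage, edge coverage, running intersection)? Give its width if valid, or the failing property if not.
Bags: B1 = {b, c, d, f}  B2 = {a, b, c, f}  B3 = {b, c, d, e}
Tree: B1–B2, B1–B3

Checking the three conditions: (i) the bags cover all of {a, b, c, d, e, f}; (ii) for each edge, some bag contains both endpoints; (iii) the bags containing any fixed vertex form a subtree. All hold, so the decomposition is valid with width 4 − 1 = 3.

Yes; width 3.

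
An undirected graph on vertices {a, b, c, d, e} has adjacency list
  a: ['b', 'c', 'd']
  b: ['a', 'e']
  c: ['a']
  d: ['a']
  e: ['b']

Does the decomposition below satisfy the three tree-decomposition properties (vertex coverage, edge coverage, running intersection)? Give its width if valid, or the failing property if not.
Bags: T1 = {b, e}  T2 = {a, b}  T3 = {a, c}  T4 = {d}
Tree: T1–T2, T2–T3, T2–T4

No — edge (a,d) lies in no bag.

A tree decomposition must satisfy three properties: every vertex lies in some bag; for every edge, both endpoints lie together in some bag; and for every vertex, the bags containing it form a connected subtree. Here edge (a,d) lies in no bag, so the decomposition is invalid.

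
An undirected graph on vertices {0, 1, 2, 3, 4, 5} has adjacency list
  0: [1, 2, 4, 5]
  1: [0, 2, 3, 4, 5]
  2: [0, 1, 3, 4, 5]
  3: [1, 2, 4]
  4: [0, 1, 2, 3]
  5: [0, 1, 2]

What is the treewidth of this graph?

3

A width-3 tree decomposition is:
Bags: B1 = {0, 1, 2, 5}  B2 = {0, 1, 2, 4}  B3 = {1, 2, 3, 4}
Tree: B1–B2, B2–B3
The largest bag has 4 vertices, giving width 3; this decomposition certifies tw(G) ≤ 3. On the other hand G contains the 4-clique {0, 1, 2, 4}. A clique must lie in a single bag of any decomposition, so no decomposition can have width below 3. The upper and lower bounds meet at 3, so that is the treewidth.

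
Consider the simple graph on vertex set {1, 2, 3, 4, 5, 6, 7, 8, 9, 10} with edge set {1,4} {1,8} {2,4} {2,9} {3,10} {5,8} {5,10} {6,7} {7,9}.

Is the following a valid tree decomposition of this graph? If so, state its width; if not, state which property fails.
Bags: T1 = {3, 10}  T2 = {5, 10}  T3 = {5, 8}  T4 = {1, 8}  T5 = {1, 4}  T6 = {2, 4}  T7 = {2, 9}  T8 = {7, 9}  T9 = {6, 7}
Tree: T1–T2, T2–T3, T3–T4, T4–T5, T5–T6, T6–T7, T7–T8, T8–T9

Yes; width 1.

Checking the three conditions: (i) the bags cover all of {1, 2, 3, 4, 5, 6, 7, 8, 9, 10}; (ii) for each edge, some bag contains both endpoints; (iii) the bags containing any fixed vertex form a subtree. All hold, so the decomposition is valid with width 2 − 1 = 1.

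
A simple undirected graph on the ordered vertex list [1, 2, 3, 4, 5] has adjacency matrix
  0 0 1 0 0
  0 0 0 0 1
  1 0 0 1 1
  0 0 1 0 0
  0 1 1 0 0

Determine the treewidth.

A width-1 tree decomposition is:
Bags: B1 = {2, 5}  B2 = {3, 5}  B3 = {3, 4}  B4 = {1, 3}
Tree: B1–B2, B2–B3, B3–B4
Each bag holds 2 vertices, so the decomposition has width 1, which upper-bounds the treewidth. Since G has at least one edge (e.g. 2–5), it is not an edgeless graph, so tw(G) ≥ 1. Hence tw(G) = 1 exactly.

1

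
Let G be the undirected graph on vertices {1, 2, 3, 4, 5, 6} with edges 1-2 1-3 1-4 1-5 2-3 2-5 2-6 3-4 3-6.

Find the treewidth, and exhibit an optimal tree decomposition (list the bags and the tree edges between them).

The largest bag has 3 vertices, giving width 2; this decomposition certifies tw(G) ≤ 2. For the lower bound, the 3 vertices {1, 2, 3} are pairwise adjacent, and any tree decomposition puts a clique entirely inside one bag — forcing width ≥ 2. Therefore the treewidth is 2.

Treewidth 2.
Bags: B1 = {1, 2, 3}  B2 = {1, 2, 5}  B3 = {1, 3, 4}  B4 = {2, 3, 6}
Tree: B1–B2, B1–B3, B1–B4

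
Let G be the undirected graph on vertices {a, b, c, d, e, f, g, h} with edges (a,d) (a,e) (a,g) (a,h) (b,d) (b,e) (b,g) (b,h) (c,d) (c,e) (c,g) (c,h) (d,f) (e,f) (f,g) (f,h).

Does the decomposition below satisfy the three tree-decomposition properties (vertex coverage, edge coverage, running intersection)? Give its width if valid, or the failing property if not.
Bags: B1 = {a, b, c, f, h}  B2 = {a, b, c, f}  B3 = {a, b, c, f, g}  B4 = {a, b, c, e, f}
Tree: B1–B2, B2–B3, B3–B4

No — vertex d appears in no bag.

A tree decomposition must satisfy three properties: every vertex lies in some bag; for every edge, both endpoints lie together in some bag; and for every vertex, the bags containing it form a connected subtree. Here vertex d appears in no bag, so the decomposition is invalid.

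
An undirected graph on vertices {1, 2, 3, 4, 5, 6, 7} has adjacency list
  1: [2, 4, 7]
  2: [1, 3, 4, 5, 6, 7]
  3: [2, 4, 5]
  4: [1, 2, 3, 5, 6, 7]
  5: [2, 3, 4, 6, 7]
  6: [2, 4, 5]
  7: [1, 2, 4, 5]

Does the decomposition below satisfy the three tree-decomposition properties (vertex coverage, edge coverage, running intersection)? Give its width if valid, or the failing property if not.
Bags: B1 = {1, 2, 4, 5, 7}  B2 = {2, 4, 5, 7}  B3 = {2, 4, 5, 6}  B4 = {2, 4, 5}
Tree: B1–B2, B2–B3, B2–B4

A tree decomposition must satisfy three properties: every vertex lies in some bag; for every edge, both endpoints lie together in some bag; and for every vertex, the bags containing it form a connected subtree. Here vertex 3 appears in no bag, so the decomposition is invalid.

No — vertex 3 appears in no bag.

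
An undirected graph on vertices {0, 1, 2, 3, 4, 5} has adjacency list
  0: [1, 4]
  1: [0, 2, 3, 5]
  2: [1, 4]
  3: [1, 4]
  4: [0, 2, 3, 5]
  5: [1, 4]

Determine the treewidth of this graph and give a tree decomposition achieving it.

The largest bag has 3 vertices, giving width 2; this decomposition certifies tw(G) ≤ 2. For the lower bound, G contains the cycle 1–0–4–2–1, so G is not a forest; only forests have treewidth ≤ 1, hence tw(G) ≥ 2. Combining the bounds, tw(G) = 2.

Treewidth 2.
One optimal decomposition is:
Bags: B1 = {0, 1, 4}  B2 = {1, 2, 4}  B3 = {1, 4, 5}  B4 = {1, 3, 4}
Tree: B1–B2, B2–B3, B3–B4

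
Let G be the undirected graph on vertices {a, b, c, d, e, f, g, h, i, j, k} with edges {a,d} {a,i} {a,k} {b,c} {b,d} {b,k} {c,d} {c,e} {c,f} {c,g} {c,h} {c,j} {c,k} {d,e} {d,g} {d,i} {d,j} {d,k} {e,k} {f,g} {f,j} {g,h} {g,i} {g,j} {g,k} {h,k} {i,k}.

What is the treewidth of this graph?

3

A width-3 tree decomposition is:
Bags: B1 = {c, d, g, k}  B2 = {c, d, g, j}  B3 = {b, c, d, k}  B4 = {c, g, h, k}  B5 = {d, g, i, k}  B6 = {c, d, e, k}  B7 = {c, f, g, j}  B8 = {a, d, i, k}
Tree: B1–B2, B1–B3, B1–B4, B1–B5, B3–B6, B2–B7, B5–B8
Every bag has size at most 4, so the width is 4 − 1 = 3 and tw(G) ≤ 3. For the lower bound, the 4 vertices {c, d, g, j} are pairwise adjacent, and any tree decomposition puts a clique entirely inside one bag — forcing width ≥ 3. Hence tw(G) = 3 exactly.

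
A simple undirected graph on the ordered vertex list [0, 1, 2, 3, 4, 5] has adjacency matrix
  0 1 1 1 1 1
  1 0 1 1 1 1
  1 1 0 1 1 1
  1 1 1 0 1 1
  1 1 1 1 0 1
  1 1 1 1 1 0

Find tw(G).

A width-5 tree decomposition is:
Bags: B1 = {0, 1, 2, 3, 4, 5}
Tree: (single bag)
A single bag containing all 6 vertices is trivially a valid decomposition of width 5. On the other hand G contains the 6-clique {0, 1, 2, 3, 4, 5}. A clique must lie in a single bag of any decomposition, so no decomposition can have width below 5. Combining the bounds, tw(G) = 5.

5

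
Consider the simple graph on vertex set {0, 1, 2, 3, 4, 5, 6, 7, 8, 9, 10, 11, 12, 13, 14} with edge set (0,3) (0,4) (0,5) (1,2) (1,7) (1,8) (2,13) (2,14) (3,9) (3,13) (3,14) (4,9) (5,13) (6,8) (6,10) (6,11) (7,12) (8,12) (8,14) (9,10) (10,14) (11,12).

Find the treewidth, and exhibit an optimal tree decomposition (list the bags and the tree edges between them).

Treewidth 3.
One optimal decomposition is:
Bags: B1 = {1, 7, 11, 12}  B2 = {1, 8, 11, 12}  B3 = {1, 6, 8, 11}  B4 = {1, 2, 6, 8}  B5 = {2, 6, 8, 14}  B6 = {2, 6, 10, 14}  B7 = {2, 10, 13, 14}  B8 = {3, 10, 13, 14}  B9 = {3, 9, 10, 13}  B10 = {3, 5, 9, 13}  B11 = {0, 3, 5, 9}  B12 = {0, 4, 5, 9}
Tree: B1–B2, B2–B3, B3–B4, B4–B5, B5–B6, B6–B7, B7–B8, B8–B9, B9–B10, B10–B11, B11–B12

Every bag has size at most 4, so the width is 4 − 1 = 3 and tw(G) ≤ 3. For the lower bound: the 4 vertex sets {7,11,12}, {1}, {8}, {2,6,10,14} are disjoint, each induces a connected subgraph, and every pair is joined by at least one edge of G. Contracting each set to a single vertex therefore yields K_{4} as a minor, and since treewidth is minor-monotone, tw(G) ≥ tw(K_{4}) = 3. Hence tw(G) = 3 exactly.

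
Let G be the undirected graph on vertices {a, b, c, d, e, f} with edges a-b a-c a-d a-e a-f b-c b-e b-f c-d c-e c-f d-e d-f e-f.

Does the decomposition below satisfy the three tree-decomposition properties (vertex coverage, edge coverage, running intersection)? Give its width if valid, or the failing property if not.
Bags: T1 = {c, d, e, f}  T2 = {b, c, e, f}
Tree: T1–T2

A tree decomposition must satisfy three properties: every vertex lies in some bag; for every edge, both endpoints lie together in some bag; and for every vertex, the bags containing it form a connected subtree. Here vertex a appears in no bag, so the decomposition is invalid.

No — vertex a appears in no bag.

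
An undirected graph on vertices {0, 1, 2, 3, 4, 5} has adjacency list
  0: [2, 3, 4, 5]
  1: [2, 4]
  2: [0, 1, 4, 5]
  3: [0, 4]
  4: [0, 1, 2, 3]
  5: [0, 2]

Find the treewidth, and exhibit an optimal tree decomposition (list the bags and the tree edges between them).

The largest bag has 3 vertices, giving width 2; this decomposition certifies tw(G) ≤ 2. On the other hand G contains the 3-clique {0, 2, 4}. A clique must lie in a single bag of any decomposition, so no decomposition can have width below 2. Combining the bounds, tw(G) = 2.

Treewidth 2.
Bags: B1 = {0, 2, 4}  B2 = {1, 2, 4}  B3 = {0, 2, 5}  B4 = {0, 3, 4}
Tree: B1–B2, B1–B3, B1–B4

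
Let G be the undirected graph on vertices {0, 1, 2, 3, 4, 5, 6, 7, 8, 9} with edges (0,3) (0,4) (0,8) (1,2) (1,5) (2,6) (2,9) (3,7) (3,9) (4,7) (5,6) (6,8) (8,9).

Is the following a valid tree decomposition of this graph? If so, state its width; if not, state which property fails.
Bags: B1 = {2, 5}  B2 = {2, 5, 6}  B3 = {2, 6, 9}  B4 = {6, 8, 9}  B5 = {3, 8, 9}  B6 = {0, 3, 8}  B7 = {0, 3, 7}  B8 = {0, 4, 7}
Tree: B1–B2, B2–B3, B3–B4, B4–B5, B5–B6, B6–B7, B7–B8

A tree decomposition must satisfy three properties: every vertex lies in some bag; for every edge, both endpoints lie together in some bag; and for every vertex, the bags containing it form a connected subtree. Here vertex 1 appears in no bag, so the decomposition is invalid.

No — vertex 1 appears in no bag.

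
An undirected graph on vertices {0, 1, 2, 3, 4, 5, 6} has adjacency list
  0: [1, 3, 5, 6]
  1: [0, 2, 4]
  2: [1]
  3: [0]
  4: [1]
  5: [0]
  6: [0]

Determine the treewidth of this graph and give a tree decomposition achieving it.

Treewidth 1.
One optimal decomposition is:
Bags: B1 = {1, 2}  B2 = {0, 1}  B3 = {0, 6}  B4 = {0, 5}  B5 = {0, 3}  B6 = {1, 4}
Tree: B1–B2, B2–B3, B2–B4, B2–B5, B2–B6

Every bag has size at most 2, so the width is 2 − 1 = 1 and tw(G) ≤ 1. G has an edge, so its treewidth is at least 1. Combining the bounds, tw(G) = 1.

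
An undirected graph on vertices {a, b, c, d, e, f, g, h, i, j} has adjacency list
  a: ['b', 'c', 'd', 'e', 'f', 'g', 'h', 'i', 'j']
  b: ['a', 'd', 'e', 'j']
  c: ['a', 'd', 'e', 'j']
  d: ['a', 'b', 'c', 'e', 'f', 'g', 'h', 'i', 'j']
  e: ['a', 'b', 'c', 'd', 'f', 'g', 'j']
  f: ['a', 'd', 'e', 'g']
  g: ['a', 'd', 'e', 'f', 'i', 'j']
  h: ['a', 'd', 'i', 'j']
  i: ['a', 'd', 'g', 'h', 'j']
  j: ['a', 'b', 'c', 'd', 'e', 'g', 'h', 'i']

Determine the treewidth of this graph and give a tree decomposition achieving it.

Each bag holds 5 vertices, so the decomposition has width 4, which upper-bounds the treewidth. For the lower bound, the 5 vertices {a, d, e, g, j} are pairwise adjacent, and any tree decomposition puts a clique entirely inside one bag — forcing width ≥ 4. Hence tw(G) = 4 exactly.

Treewidth 4.
One optimal decomposition is:
Bags: B1 = {a, d, e, g, j}  B2 = {a, d, g, i, j}  B3 = {a, d, h, i, j}  B4 = {a, b, d, e, j}  B5 = {a, d, e, f, g}  B6 = {a, c, d, e, j}
Tree: B1–B2, B2–B3, B1–B4, B1–B5, B4–B6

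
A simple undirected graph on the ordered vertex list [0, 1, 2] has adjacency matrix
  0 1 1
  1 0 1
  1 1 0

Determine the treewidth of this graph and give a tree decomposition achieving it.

Treewidth 2.
One such decomposition:
Bags: B1 = {0, 1, 2}
Tree: (single bag)

A single bag containing all 3 vertices is trivially a valid decomposition of width 2. On the other hand G contains the 3-clique {0, 1, 2}. A clique must lie in a single bag of any decomposition, so no decomposition can have width below 2. The upper and lower bounds meet at 2, so that is the treewidth.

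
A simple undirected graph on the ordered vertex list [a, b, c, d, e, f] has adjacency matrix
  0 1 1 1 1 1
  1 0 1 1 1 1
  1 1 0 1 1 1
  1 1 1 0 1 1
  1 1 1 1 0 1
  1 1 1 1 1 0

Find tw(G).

5

A width-5 tree decomposition is:
Bags: B1 = {a, b, c, d, e, f}
Tree: (single bag)
With just one bag of size 6, the width is 6 − 1 = 5, so tw(G) ≤ 5. Conversely, {a, b, c, d, e, f} is a clique of size 6, and the vertices of any clique must share a bag in every tree decomposition; so some bag has ≥ 6 vertices and tw(G) ≥ 5. Therefore the treewidth is 5.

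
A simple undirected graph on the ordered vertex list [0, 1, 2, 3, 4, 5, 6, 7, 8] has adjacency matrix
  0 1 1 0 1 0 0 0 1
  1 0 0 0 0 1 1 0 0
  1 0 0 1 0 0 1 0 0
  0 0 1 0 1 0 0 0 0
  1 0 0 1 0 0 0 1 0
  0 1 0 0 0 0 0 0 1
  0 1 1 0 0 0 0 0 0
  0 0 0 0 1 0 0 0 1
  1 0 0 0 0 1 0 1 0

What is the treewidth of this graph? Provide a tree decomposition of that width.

Every bag has size at most 4, so the width is 4 − 1 = 3 and tw(G) ≤ 3. For the lower bound: the 4 vertex sets {2,3,6}, {4}, {0}, {1,5,7,8} are disjoint, each induces a connected subgraph, and every pair is joined by at least one edge of G. Contracting each set to a single vertex therefore yields K_{4} as a minor, and since treewidth is minor-monotone, tw(G) ≥ tw(K_{4}) = 3. Combining the bounds, tw(G) = 3.

Treewidth 3.
One such decomposition:
Bags: B1 = {2, 3, 4, 6}  B2 = {0, 2, 4, 6}  B3 = {0, 1, 4, 6}  B4 = {0, 1, 4, 7}  B5 = {0, 1, 7, 8}  B6 = {1, 5, 7, 8}
Tree: B1–B2, B2–B3, B3–B4, B4–B5, B5–B6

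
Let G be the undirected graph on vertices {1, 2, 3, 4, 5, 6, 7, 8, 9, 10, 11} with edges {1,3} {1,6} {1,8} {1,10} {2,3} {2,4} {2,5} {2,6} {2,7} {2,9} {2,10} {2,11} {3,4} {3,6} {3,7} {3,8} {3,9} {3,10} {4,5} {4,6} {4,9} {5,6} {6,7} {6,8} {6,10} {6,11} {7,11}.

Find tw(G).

3

A width-3 tree decomposition is:
Bags: B1 = {2, 3, 6, 7}  B2 = {2, 3, 6, 10}  B3 = {2, 3, 4, 6}  B4 = {2, 6, 7, 11}  B5 = {2, 4, 5, 6}  B6 = {1, 3, 6, 10}  B7 = {2, 3, 4, 9}  B8 = {1, 3, 6, 8}
Tree: B1–B2, B1–B3, B1–B4, B3–B5, B2–B6, B3–B7, B6–B8
Every bag has size at most 4, so the width is 4 − 1 = 3 and tw(G) ≤ 3. On the other hand G contains the 4-clique {2, 3, 4, 9}. A clique must lie in a single bag of any decomposition, so no decomposition can have width below 3. Therefore the treewidth is 3.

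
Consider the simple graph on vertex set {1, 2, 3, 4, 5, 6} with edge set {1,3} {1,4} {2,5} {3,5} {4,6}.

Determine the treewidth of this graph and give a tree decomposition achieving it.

Treewidth 1.
One optimal decomposition is:
Bags: B1 = {2, 5}  B2 = {3, 5}  B3 = {1, 3}  B4 = {1, 4}  B5 = {4, 6}
Tree: B1–B2, B2–B3, B3–B4, B4–B5

The largest bag has 2 vertices, giving width 1; this decomposition certifies tw(G) ≤ 1. G has an edge, so its treewidth is at least 1. Therefore the treewidth is 1.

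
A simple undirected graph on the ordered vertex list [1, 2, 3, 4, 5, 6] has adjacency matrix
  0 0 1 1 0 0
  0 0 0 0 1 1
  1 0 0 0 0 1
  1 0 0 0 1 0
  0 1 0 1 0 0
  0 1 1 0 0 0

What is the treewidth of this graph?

2

A width-2 tree decomposition is:
Bags: B1 = {1, 3, 6}  B2 = {1, 2, 6}  B3 = {1, 2, 5}  B4 = {1, 4, 5}
Tree: B1–B2, B2–B3, B3–B4
Every bag has size at most 3, so the width is 3 − 1 = 2 and tw(G) ≤ 2. Since 1–3–6–2–5–4–1 is a cycle in G, G is not acyclic. Forests are exactly the graphs of treewidth ≤ 1, so tw(G) ≥ 2. Combining the bounds, tw(G) = 2.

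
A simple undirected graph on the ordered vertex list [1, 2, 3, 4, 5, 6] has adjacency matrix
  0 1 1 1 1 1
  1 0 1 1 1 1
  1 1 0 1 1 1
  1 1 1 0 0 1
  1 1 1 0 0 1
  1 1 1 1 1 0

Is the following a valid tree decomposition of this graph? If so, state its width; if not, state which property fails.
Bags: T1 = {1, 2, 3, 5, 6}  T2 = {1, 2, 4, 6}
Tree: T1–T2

A tree decomposition must satisfy three properties: every vertex lies in some bag; for every edge, both endpoints lie together in some bag; and for every vertex, the bags containing it form a connected subtree. Here edge (3,4) lies in no bag, so the decomposition is invalid.

No — edge (3,4) lies in no bag.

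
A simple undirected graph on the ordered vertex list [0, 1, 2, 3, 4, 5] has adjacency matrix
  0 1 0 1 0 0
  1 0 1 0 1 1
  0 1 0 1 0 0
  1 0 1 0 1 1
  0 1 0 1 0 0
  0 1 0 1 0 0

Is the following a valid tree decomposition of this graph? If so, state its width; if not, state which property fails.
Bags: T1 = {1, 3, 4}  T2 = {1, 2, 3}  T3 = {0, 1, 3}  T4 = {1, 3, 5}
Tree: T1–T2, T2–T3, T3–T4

Every vertex of G appears in some bag (union = {0, 1, 2, 3, 4, 5}); every edge is covered by a bag; and for each vertex v the set of bags containing v is connected in the bag tree. The decomposition is therefore valid. The largest bag has 3 vertices, so the width is 2.

Yes; width 2.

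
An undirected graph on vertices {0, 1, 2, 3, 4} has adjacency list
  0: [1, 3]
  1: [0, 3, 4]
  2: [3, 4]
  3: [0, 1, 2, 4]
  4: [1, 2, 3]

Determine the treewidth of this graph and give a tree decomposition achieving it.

Each bag holds 3 vertices, so the decomposition has width 2, which upper-bounds the treewidth. Conversely, {0, 1, 3} is a clique of size 3, and the vertices of any clique must share a bag in every tree decomposition; so some bag has ≥ 3 vertices and tw(G) ≥ 2. Therefore the treewidth is 2.

Treewidth 2.
Bags: B1 = {1, 3, 4}  B2 = {0, 1, 3}  B3 = {2, 3, 4}
Tree: B1–B2, B1–B3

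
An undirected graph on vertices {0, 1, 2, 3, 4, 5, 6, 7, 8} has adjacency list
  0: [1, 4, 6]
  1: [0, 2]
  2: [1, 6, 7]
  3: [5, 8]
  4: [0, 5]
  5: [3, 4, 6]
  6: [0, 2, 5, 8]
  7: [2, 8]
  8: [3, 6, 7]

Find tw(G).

A width-3 tree decomposition is:
Bags: B1 = {1, 2, 7, 8}  B2 = {1, 2, 6, 8}  B3 = {0, 1, 6, 8}  B4 = {0, 3, 6, 8}  B5 = {0, 3, 5, 6}  B6 = {0, 3, 4, 5}
Tree: B1–B2, B2–B3, B3–B4, B4–B5, B5–B6
Each bag holds 4 vertices, so the decomposition has width 3, which upper-bounds the treewidth. For the lower bound: the 4 vertex sets {1,2,7}, {8}, {6}, {0,3,4,5} are disjoint, each induces a connected subgraph, and every pair is joined by at least one edge of G. Contracting each set to a single vertex therefore yields K_{4} as a minor, and since treewidth is minor-monotone, tw(G) ≥ tw(K_{4}) = 3. The upper and lower bounds meet at 3, so that is the treewidth.

3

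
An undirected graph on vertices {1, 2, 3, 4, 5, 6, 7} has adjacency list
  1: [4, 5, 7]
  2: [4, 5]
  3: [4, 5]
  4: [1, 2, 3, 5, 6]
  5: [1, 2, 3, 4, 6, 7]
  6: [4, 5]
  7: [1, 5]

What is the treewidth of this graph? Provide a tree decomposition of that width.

Each bag holds 3 vertices, so the decomposition has width 2, which upper-bounds the treewidth. Conversely, {1, 4, 5} is a clique of size 3, and the vertices of any clique must share a bag in every tree decomposition; so some bag has ≥ 3 vertices and tw(G) ≥ 2. Combining the bounds, tw(G) = 2.

Treewidth 2.
One such decomposition:
Bags: B1 = {4, 5, 6}  B2 = {1, 4, 5}  B3 = {2, 4, 5}  B4 = {1, 5, 7}  B5 = {3, 4, 5}
Tree: B1–B2, B2–B3, B2–B4, B3–B5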